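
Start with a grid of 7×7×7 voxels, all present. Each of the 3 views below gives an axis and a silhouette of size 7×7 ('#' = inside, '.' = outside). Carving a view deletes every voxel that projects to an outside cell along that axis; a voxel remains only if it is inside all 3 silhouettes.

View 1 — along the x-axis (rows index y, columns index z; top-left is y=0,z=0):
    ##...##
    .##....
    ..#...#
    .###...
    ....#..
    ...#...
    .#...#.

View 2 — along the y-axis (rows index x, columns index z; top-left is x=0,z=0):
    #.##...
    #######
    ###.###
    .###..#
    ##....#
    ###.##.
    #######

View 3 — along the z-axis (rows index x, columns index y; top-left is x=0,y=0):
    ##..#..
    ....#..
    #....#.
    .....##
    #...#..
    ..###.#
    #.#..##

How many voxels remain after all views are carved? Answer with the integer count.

voxel count = 27

before carving: 343 voxels (7×7×7)
after view 1 [x-axis, 15 of 49 cells solid] → remaining = 105
after view 2 [y-axis, 35 of 49 cells solid] → remaining = 78
after view 3 [z-axis, 18 of 49 cells solid] → remaining = 27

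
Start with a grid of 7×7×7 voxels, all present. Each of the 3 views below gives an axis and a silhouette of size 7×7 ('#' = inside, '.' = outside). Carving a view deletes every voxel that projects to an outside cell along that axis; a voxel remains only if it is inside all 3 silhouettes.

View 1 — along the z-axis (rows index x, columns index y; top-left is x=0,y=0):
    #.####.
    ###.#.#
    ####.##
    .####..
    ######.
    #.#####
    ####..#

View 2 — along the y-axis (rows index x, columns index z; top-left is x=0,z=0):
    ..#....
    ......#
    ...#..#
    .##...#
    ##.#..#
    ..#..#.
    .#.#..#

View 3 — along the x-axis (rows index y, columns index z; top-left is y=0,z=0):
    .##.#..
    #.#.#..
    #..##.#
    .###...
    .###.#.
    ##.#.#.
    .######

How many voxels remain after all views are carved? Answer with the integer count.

initial block: 7^3 = 343
V1 z: intersect with XY mask (37 set) -- 259 left
V2 y: intersect with XZ mask (16 set) -- 85 left
V3 x: intersect with YZ mask (27 set) -- 44 left

|visual hull| = 44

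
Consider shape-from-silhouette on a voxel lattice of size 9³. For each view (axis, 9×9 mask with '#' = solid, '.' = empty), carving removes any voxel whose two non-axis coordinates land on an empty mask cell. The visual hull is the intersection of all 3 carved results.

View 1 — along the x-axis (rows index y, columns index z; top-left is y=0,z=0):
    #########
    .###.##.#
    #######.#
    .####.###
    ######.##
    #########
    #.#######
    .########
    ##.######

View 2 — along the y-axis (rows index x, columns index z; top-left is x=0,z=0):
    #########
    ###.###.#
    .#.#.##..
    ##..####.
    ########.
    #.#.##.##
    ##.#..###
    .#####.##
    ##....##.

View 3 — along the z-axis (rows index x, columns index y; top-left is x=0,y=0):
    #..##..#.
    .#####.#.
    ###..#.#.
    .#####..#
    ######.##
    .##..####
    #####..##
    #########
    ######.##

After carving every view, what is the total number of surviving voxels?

full grid |V| = 729
[1] x-view keeps 71 columns → grid now 639
[2] y-view keeps 57 columns → grid now 445
[3] z-view keeps 59 columns → grid now 321

remaining voxels: 321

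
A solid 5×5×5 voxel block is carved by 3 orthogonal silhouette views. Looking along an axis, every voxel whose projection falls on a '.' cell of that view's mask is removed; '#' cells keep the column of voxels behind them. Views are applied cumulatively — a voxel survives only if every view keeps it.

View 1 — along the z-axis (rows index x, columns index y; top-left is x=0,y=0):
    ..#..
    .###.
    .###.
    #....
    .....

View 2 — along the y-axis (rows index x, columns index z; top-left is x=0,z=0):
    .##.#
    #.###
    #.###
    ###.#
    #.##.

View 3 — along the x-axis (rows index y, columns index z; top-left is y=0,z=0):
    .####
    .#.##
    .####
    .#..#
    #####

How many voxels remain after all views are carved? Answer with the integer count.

|visual hull| = 18

initial block: 5^3 = 125
carve view 1 (along z, XY-mask fill 8/25): 40 voxels remain
carve view 2 (along y, XZ-mask fill 18/25): 31 voxels remain
carve view 3 (along x, YZ-mask fill 18/25): 18 voxels remain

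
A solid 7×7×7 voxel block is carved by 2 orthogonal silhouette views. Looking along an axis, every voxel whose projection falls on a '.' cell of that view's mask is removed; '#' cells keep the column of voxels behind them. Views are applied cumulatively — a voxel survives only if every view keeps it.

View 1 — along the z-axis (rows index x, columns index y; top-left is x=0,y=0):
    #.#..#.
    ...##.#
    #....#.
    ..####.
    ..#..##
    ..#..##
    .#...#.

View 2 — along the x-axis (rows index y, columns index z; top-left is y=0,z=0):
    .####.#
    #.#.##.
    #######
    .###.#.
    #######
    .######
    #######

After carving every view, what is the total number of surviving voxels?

voxel count = 121

full grid |V| = 343
step 1: project along z, AND mask (20/49) → |grid| = 140
step 2: project along x, AND mask (40/49) → |grid| = 121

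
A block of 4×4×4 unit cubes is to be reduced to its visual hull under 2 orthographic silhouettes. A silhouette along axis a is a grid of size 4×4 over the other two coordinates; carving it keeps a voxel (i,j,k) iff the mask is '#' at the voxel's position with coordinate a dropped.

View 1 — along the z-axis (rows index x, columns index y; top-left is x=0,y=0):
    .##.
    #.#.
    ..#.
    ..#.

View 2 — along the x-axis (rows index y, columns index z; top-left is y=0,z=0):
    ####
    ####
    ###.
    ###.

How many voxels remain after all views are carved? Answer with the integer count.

remaining voxels: 20

initial block: 4^3 = 64
step 1: project along z, AND mask (6/16) → |grid| = 24
step 2: project along x, AND mask (14/16) → |grid| = 20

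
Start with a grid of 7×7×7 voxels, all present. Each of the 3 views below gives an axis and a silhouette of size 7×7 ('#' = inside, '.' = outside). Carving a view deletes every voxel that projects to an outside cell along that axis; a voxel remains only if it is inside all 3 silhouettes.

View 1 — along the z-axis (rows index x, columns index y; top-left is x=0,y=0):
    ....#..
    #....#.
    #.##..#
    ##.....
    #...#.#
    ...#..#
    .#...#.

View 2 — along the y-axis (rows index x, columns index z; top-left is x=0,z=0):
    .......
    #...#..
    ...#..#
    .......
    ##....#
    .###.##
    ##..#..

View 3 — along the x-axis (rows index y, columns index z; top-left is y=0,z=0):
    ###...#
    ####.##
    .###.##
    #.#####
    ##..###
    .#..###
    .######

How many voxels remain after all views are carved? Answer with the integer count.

initial block: 7^3 = 343
V1 z: intersect with XY mask (16 set) -- 112 left
V2 y: intersect with XZ mask (15 set) -- 37 left
V3 x: intersect with YZ mask (36 set) -- 30 left

30 voxels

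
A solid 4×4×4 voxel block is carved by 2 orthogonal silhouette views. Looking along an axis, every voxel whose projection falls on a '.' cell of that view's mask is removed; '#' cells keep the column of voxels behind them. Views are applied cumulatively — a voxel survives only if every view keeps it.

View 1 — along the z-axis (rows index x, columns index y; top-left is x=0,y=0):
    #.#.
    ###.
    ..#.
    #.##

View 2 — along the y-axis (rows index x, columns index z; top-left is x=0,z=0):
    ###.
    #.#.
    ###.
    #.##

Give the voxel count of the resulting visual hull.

voxel count = 24

start: 4×4×4 = 64 voxels
V1 z: intersect with XY mask (9 set) -- 36 left
V2 y: intersect with XZ mask (11 set) -- 24 left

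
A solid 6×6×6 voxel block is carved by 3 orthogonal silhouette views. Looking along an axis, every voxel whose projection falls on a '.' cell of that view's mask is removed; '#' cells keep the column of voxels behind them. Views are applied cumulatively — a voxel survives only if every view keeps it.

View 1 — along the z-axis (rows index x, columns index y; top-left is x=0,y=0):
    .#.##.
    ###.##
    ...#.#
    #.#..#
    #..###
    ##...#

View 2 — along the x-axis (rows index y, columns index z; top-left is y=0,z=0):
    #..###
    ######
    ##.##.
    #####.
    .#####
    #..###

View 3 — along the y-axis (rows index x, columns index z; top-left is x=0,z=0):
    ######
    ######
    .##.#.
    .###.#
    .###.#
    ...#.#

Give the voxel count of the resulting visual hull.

full grid |V| = 216
[1] z-view keeps 20 columns → grid now 120
[2] x-view keeps 28 columns → grid now 92
[3] y-view keeps 25 columns → grid now 66

remaining voxels: 66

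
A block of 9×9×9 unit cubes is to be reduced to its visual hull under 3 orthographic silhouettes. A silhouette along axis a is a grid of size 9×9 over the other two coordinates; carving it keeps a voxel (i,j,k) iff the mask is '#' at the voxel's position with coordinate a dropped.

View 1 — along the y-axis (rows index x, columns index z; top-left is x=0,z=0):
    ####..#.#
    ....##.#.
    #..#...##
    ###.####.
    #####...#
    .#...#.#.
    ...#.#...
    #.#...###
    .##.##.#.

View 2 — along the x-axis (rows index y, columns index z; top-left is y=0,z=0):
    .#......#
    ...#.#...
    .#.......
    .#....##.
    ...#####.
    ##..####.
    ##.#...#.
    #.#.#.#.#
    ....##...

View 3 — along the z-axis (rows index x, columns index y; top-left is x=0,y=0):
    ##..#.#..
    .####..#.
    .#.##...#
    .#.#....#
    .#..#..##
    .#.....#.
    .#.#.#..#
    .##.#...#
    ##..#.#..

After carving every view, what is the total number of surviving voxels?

full grid |V| = 729
after view 1 [y-axis, 41 of 81 cells solid] → remaining = 369
after view 2 [x-axis, 30 of 81 cells solid] → remaining = 137
after view 3 [z-axis, 34 of 81 cells solid] → remaining = 46

|visual hull| = 46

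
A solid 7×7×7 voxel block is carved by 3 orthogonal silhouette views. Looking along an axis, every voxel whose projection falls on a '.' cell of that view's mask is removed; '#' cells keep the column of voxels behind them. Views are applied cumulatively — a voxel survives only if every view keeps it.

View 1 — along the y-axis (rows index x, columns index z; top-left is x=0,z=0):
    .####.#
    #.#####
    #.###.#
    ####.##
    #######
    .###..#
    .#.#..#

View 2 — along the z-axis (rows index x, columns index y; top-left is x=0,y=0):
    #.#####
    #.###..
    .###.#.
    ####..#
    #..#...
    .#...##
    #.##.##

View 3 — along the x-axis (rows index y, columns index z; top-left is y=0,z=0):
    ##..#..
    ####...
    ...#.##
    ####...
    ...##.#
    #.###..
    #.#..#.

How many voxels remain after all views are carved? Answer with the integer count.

initial block: 7^3 = 343
carve view 1 (along y, XZ-mask fill 36/49): 252 voxels remain
carve view 2 (along z, XY-mask fill 29/49): 145 voxels remain
carve view 3 (along x, YZ-mask fill 24/49): 72 voxels remain

voxel count = 72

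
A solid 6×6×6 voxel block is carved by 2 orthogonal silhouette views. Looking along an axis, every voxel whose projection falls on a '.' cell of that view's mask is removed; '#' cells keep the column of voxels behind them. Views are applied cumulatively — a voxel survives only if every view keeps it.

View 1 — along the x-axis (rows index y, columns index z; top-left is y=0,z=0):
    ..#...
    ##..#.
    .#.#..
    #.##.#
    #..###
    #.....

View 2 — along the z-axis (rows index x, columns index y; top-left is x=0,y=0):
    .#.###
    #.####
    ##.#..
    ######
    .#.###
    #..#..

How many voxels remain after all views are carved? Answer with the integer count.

before carving: 216 voxels (6×6×6)
[1] x-view keeps 15 columns → grid now 90
[2] z-view keeps 24 columns → grid now 64

|visual hull| = 64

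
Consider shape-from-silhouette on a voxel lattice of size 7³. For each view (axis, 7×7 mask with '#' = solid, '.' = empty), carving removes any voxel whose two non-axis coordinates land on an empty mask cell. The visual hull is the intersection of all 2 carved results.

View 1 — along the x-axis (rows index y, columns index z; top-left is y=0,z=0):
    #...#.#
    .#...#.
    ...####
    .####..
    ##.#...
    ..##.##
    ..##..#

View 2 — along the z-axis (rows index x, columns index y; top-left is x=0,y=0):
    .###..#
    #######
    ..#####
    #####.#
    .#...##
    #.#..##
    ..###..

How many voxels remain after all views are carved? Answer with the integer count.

voxel count = 107

before carving: 343 voxels (7×7×7)
carve view 1 (along x, YZ-mask fill 23/49): 161 voxels remain
carve view 2 (along z, XY-mask fill 32/49): 107 voxels remain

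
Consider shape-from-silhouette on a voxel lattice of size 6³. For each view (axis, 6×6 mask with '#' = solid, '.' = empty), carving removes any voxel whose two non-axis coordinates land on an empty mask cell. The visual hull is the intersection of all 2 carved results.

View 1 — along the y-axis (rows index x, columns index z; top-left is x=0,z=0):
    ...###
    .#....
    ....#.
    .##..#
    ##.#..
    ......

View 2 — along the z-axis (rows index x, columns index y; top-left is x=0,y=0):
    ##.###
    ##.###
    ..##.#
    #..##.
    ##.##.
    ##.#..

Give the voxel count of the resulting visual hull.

remaining voxels: 44

start: 6×6×6 = 216 voxels
step 1: project along y, AND mask (11/36) → |grid| = 66
step 2: project along z, AND mask (23/36) → |grid| = 44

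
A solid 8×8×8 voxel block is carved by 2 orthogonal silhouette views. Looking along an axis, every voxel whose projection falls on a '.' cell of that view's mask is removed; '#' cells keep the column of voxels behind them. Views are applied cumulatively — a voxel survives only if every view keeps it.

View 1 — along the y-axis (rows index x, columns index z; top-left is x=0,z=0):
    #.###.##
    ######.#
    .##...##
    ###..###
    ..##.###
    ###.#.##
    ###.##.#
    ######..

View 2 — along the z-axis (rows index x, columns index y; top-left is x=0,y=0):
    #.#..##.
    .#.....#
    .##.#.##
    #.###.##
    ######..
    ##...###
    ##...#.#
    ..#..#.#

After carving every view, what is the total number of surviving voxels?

voxel count = 196

full grid |V| = 512
after view 1 [y-axis, 46 of 64 cells solid] → remaining = 368
after view 2 [z-axis, 35 of 64 cells solid] → remaining = 196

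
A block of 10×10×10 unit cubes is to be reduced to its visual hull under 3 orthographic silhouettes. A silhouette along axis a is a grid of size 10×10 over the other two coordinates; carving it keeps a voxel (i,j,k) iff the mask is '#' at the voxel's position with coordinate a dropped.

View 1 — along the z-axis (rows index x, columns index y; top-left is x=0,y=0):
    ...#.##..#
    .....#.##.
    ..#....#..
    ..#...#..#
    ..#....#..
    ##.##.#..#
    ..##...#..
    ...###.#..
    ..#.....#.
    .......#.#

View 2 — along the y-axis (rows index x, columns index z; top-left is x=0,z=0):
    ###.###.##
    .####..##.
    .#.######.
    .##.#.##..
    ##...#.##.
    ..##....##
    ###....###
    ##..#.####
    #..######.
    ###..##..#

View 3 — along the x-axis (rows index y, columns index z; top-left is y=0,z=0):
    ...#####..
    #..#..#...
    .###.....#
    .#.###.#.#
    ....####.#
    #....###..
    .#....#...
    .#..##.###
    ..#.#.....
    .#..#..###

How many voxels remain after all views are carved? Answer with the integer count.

full grid |V| = 1000
step 1: project along z, AND mask (31/100) → |grid| = 310
step 2: project along y, AND mask (61/100) → |grid| = 185
step 3: project along x, AND mask (42/100) → |grid| = 79

|visual hull| = 79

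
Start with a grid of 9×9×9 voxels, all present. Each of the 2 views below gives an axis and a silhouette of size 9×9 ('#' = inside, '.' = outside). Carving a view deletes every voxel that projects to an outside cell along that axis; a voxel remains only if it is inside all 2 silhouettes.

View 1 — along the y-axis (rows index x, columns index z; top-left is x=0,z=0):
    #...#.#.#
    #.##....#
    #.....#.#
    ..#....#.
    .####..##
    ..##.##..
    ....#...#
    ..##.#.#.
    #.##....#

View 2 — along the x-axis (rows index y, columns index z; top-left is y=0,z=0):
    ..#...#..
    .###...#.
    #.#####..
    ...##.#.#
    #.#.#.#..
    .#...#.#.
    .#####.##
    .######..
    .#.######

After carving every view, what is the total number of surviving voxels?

before carving: 729 voxels (9×9×9)
V1 y: intersect with XZ mask (33 set) -- 297 left
V2 x: intersect with YZ mask (43 set) -- 155 left

155 voxels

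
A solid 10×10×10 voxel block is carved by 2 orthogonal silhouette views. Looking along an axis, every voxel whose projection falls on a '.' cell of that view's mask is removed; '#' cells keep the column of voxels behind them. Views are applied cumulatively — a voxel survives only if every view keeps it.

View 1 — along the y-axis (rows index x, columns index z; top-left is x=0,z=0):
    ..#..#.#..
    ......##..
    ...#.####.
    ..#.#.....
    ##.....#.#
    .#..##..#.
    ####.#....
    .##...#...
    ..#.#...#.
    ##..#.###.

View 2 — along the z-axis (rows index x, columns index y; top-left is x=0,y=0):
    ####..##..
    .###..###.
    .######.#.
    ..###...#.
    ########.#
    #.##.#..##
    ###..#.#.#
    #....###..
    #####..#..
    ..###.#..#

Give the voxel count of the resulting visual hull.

initial block: 10^3 = 1000
step 1: project along y, AND mask (37/100) → |grid| = 370
step 2: project along z, AND mask (59/100) → |grid| = 223

voxel count = 223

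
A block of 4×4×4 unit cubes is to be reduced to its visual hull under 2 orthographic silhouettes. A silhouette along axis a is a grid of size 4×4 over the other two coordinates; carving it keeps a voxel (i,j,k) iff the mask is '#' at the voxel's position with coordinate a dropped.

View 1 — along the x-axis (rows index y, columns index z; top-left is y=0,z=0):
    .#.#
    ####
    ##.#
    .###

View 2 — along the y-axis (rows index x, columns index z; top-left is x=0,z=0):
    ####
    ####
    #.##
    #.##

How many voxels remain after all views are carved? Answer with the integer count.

remaining voxels: 40

start: 4×4×4 = 64 voxels
step 1: project along x, AND mask (12/16) → |grid| = 48
step 2: project along y, AND mask (14/16) → |grid| = 40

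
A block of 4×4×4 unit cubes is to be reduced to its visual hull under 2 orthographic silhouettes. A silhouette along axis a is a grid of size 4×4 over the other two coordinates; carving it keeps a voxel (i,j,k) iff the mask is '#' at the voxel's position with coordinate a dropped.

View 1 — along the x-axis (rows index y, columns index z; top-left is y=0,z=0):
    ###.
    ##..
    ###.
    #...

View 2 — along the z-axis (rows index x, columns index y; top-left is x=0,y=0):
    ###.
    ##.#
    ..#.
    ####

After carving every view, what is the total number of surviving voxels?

voxel count = 26

before carving: 64 voxels (4×4×4)
step 1: project along x, AND mask (9/16) → |grid| = 36
step 2: project along z, AND mask (11/16) → |grid| = 26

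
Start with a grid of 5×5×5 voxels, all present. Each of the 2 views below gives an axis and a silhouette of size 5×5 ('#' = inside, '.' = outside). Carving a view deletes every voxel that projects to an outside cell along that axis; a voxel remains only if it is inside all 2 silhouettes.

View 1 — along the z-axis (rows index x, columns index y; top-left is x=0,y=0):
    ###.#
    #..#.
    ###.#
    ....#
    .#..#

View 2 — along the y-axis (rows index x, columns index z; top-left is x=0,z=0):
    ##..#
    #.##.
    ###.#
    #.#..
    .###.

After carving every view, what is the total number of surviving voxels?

remaining voxels: 42

before carving: 125 voxels (5×5×5)
  1. axis=2 (XY plane), |mask|=13  ⇒  voxels=65
  2. axis=1 (XZ plane), |mask|=15  ⇒  voxels=42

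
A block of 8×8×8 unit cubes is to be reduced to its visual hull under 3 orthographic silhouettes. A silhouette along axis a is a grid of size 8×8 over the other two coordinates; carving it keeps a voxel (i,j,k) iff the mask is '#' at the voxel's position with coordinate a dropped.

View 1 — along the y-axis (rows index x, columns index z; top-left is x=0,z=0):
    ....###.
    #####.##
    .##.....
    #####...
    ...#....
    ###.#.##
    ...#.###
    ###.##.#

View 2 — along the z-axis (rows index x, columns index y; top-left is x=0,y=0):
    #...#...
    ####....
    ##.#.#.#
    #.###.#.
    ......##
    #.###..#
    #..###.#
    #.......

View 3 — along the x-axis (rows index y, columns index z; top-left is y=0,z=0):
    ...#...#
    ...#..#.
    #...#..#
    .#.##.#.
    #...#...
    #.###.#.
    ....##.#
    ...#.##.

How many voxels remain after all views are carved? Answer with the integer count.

initial block: 8^3 = 512
step 1: project along y, AND mask (34/64) → |grid| = 272
step 2: project along z, AND mask (29/64) → |grid| = 127
step 3: project along x, AND mask (24/64) → |grid| = 44

|visual hull| = 44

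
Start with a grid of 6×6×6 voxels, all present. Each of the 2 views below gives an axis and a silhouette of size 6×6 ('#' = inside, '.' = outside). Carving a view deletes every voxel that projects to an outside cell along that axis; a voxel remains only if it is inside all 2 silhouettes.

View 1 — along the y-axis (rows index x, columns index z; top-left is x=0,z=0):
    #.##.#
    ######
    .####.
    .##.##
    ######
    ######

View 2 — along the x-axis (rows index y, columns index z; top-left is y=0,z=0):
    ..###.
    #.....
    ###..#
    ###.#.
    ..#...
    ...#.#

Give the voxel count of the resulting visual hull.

before carving: 216 voxels (6×6×6)
[1] y-view keeps 30 columns → grid now 180
[2] x-view keeps 15 columns → grid now 76

voxel count = 76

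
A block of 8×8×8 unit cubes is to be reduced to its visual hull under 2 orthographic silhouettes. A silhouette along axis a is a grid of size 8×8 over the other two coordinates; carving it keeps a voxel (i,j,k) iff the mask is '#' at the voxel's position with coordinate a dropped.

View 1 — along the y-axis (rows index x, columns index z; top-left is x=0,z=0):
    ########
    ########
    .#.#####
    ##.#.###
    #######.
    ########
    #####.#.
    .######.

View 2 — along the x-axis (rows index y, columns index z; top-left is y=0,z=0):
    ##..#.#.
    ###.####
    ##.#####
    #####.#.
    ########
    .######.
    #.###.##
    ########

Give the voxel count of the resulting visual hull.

voxel count = 362

full grid |V| = 512
after view 1 [y-axis, 55 of 64 cells solid] → remaining = 440
after view 2 [x-axis, 52 of 64 cells solid] → remaining = 362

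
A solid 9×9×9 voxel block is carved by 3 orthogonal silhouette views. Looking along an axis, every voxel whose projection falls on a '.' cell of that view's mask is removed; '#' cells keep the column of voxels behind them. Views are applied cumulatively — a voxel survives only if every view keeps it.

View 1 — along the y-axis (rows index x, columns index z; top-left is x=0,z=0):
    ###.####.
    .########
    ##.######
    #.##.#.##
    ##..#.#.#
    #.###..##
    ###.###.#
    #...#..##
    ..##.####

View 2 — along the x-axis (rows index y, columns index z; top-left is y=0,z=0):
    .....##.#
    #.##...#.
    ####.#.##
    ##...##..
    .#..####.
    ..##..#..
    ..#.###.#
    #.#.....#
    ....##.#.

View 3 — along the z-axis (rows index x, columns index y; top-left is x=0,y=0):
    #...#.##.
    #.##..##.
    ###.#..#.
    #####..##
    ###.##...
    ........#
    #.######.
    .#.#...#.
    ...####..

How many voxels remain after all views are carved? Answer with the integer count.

full grid |V| = 729
after view 1 [y-axis, 57 of 81 cells solid] → remaining = 513
after view 2 [x-axis, 37 of 81 cells solid] → remaining = 235
after view 3 [z-axis, 41 of 81 cells solid] → remaining = 127

127 voxels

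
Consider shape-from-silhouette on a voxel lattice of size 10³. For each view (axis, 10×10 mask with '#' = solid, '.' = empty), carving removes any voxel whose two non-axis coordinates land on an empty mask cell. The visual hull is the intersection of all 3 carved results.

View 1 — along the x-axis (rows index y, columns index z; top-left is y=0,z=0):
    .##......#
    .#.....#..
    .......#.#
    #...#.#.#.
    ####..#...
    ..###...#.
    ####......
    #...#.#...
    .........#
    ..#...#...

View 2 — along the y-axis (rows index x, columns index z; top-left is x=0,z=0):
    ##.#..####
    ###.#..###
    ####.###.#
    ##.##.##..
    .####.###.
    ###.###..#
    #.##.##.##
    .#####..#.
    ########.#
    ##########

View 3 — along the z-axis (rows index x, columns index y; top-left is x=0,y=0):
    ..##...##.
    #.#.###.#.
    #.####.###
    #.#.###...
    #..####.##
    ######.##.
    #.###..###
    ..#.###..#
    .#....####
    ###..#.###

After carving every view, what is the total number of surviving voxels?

initial block: 10^3 = 1000
after view 1 [x-axis, 30 of 100 cells solid] → remaining = 300
after view 2 [y-axis, 74 of 100 cells solid] → remaining = 232
after view 3 [z-axis, 62 of 100 cells solid] → remaining = 144

|visual hull| = 144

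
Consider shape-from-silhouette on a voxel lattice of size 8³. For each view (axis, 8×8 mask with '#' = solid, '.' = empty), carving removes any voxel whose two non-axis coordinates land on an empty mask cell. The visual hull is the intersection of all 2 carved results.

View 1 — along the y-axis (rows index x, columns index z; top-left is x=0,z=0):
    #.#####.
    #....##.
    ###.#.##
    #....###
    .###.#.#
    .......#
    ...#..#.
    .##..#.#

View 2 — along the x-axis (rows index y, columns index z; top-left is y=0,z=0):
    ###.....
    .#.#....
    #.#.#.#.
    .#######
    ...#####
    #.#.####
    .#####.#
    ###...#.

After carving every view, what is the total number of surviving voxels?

voxel count = 142

initial block: 8^3 = 512
V1 y: intersect with XZ mask (31 set) -- 248 left
V2 x: intersect with YZ mask (37 set) -- 142 left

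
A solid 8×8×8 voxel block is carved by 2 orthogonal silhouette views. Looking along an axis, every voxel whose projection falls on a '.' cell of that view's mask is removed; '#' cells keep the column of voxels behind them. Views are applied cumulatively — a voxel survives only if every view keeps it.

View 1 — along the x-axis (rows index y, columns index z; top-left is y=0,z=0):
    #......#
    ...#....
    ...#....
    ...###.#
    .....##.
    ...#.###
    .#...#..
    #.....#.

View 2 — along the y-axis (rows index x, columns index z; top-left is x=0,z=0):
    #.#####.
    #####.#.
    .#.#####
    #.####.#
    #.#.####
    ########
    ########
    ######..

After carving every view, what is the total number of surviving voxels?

before carving: 512 voxels (8×8×8)
after view 1 [x-axis, 18 of 64 cells solid] → remaining = 144
after view 2 [y-axis, 52 of 64 cells solid] → remaining = 116

116 voxels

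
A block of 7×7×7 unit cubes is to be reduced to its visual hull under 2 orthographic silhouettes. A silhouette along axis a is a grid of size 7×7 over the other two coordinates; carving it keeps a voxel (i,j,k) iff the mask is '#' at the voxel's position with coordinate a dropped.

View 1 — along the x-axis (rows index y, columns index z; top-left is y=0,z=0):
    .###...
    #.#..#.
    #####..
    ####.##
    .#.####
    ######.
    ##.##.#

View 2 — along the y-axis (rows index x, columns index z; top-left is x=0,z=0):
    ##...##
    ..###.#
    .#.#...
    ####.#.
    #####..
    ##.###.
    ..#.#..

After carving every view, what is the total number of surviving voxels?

remaining voxels: 134

before carving: 343 voxels (7×7×7)
  1. axis=0 (YZ plane), |mask|=33  ⇒  voxels=231
  2. axis=1 (XZ plane), |mask|=27  ⇒  voxels=134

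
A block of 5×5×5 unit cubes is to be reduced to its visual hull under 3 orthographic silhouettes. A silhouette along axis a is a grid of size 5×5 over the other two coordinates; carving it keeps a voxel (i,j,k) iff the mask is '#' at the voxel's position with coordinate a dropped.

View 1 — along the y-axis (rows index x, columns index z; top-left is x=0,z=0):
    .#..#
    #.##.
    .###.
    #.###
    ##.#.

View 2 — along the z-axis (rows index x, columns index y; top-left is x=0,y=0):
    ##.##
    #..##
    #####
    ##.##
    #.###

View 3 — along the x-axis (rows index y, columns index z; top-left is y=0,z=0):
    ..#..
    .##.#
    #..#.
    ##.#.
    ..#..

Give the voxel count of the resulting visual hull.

|visual hull| = 25

full grid |V| = 125
carve view 1 (along y, XZ-mask fill 15/25): 75 voxels remain
carve view 2 (along z, XY-mask fill 20/25): 60 voxels remain
carve view 3 (along x, YZ-mask fill 10/25): 25 voxels remain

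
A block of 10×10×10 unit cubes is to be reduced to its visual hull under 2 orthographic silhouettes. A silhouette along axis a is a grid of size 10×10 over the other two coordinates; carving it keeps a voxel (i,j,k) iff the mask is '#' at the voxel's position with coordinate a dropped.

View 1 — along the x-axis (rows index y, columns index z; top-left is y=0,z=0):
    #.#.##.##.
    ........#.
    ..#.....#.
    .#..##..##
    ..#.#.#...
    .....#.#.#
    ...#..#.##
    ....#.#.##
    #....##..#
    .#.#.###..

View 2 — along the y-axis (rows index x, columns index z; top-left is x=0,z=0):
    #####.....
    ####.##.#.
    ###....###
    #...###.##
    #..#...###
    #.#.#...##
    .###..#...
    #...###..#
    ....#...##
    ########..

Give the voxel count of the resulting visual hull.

full grid |V| = 1000
[1] x-view keeps 37 columns → grid now 370
[2] y-view keeps 54 columns → grid now 198

198 voxels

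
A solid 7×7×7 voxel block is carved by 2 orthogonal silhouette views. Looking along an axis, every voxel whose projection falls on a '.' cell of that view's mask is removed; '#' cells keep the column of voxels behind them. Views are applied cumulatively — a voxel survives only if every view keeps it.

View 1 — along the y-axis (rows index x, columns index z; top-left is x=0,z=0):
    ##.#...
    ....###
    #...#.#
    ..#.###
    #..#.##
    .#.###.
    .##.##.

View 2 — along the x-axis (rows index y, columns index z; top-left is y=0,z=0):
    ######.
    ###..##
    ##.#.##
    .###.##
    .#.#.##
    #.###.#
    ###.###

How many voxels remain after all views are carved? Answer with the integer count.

initial block: 7^3 = 343
after view 1 [y-axis, 25 of 49 cells solid] → remaining = 175
after view 2 [x-axis, 36 of 49 cells solid] → remaining = 127

remaining voxels: 127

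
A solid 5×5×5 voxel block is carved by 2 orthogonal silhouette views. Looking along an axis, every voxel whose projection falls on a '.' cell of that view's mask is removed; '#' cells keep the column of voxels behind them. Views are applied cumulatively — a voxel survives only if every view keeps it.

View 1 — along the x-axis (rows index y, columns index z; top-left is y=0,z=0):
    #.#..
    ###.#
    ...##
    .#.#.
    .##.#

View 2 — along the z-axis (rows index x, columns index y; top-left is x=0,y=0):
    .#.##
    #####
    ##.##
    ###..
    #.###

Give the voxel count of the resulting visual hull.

full grid |V| = 125
[1] x-view keeps 13 columns → grid now 65
[2] z-view keeps 19 columns → grid now 50

voxel count = 50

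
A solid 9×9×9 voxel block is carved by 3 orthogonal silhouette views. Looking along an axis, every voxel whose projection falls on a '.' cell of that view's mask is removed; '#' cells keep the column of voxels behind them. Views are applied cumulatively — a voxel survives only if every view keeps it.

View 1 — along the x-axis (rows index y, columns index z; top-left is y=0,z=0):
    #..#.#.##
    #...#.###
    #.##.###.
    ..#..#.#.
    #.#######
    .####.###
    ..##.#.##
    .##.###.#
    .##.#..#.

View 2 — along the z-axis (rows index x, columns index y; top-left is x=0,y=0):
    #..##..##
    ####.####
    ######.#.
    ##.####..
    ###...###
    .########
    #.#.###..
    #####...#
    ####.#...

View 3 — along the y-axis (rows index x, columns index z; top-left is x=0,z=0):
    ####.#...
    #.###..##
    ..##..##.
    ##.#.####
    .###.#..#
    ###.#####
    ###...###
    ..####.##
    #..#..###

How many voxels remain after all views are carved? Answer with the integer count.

|visual hull| = 206

start: 9×9×9 = 729 voxels
V1 x: intersect with YZ mask (49 set) -- 441 left
V2 z: intersect with XY mask (56 set) -- 303 left
V3 y: intersect with XZ mask (52 set) -- 206 left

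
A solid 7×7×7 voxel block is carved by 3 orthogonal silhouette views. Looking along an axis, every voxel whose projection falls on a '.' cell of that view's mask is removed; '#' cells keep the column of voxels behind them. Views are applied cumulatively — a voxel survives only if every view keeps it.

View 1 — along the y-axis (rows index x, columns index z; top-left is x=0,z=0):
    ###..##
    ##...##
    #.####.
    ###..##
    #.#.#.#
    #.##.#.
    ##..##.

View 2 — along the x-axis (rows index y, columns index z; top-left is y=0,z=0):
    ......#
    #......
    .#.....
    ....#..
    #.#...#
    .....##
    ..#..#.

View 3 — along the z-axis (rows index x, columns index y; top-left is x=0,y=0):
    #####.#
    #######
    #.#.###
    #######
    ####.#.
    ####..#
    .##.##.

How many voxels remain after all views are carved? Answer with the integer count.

42 voxels

initial block: 7^3 = 343
after view 1 [y-axis, 31 of 49 cells solid] → remaining = 217
after view 2 [x-axis, 11 of 49 cells solid] → remaining = 55
after view 3 [z-axis, 39 of 49 cells solid] → remaining = 42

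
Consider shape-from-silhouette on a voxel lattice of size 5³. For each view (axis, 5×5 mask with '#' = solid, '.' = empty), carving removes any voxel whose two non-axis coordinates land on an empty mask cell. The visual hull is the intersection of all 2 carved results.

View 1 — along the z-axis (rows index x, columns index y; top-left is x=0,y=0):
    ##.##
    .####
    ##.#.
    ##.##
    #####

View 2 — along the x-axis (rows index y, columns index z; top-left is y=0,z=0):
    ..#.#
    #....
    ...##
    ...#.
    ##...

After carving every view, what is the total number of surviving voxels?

full grid |V| = 125
  1. axis=2 (XY plane), |mask|=20  ⇒  voxels=100
  2. axis=0 (YZ plane), |mask|=8  ⇒  voxels=30

30 voxels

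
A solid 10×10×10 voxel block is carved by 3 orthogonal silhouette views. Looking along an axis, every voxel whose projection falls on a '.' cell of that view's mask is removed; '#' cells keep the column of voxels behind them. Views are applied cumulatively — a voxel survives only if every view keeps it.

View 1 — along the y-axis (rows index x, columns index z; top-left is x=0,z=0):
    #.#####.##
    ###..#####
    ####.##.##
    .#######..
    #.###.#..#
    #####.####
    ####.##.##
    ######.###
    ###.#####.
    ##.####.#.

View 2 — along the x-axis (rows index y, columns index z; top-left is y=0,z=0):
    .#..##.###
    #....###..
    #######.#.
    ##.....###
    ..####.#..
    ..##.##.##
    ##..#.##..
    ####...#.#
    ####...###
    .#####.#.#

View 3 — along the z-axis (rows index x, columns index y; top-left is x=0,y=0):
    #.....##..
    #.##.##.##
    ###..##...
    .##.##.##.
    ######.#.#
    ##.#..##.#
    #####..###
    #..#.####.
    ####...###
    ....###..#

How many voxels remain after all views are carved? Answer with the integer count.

before carving: 1000 voxels (10×10×10)
carve view 1 (along y, XZ-mask fill 78/100): 780 voxels remain
carve view 2 (along x, YZ-mask fill 59/100): 453 voxels remain
carve view 3 (along z, XY-mask fill 60/100): 271 voxels remain

|visual hull| = 271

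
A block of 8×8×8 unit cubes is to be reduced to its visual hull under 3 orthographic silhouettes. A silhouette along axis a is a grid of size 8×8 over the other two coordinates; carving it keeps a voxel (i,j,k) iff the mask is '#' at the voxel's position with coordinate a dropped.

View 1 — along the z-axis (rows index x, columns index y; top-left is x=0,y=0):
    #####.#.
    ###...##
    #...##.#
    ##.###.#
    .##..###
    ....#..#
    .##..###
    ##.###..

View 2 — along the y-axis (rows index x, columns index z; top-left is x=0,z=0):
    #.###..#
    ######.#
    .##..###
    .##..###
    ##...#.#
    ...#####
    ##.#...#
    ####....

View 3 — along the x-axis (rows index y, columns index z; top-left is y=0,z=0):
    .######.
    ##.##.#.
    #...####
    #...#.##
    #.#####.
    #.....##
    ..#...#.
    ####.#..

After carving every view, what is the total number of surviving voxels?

before carving: 512 voxels (8×8×8)
carve view 1 (along z, XY-mask fill 38/64): 304 voxels remain
carve view 2 (along y, XZ-mask fill 39/64): 185 voxels remain
carve view 3 (along x, YZ-mask fill 36/64): 101 voxels remain

101 voxels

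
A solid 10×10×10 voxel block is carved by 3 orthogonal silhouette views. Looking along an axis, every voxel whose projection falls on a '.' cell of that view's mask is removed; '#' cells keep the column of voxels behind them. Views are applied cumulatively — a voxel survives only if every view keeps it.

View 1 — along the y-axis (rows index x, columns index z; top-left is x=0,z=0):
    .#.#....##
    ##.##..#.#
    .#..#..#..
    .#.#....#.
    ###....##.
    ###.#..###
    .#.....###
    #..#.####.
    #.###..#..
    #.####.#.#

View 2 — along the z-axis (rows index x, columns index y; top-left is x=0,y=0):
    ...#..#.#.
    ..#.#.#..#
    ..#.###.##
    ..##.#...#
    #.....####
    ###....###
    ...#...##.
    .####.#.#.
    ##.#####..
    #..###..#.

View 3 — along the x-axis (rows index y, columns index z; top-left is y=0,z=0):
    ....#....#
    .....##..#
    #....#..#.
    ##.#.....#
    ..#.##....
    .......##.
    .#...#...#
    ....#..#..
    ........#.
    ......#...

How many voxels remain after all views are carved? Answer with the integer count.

|visual hull| = 59

full grid |V| = 1000
V1 y: intersect with XZ mask (50 set) -- 500 left
V2 z: intersect with XY mask (49 set) -- 251 left
V3 x: intersect with YZ mask (24 set) -- 59 left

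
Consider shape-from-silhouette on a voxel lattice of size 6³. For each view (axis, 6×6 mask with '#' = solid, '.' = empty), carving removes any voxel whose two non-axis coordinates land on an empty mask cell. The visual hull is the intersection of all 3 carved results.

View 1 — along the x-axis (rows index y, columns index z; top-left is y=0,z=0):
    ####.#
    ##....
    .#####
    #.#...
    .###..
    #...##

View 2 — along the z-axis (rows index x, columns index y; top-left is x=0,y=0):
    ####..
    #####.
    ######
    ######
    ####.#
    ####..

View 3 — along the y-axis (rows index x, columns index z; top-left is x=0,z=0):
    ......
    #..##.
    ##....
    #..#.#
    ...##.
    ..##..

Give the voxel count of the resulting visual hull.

remaining voxels: 34

full grid |V| = 216
[1] x-view keeps 20 columns → grid now 120
[2] z-view keeps 30 columns → grid now 102
[3] y-view keeps 12 columns → grid now 34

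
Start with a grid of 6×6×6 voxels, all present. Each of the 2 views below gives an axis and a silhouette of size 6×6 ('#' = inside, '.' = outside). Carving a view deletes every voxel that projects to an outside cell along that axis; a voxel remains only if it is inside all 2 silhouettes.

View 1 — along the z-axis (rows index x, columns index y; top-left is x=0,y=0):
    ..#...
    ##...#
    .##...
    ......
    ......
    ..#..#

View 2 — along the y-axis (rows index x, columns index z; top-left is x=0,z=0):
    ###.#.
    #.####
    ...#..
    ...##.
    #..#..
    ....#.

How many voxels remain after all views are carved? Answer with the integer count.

start: 6×6×6 = 216 voxels
step 1: project along z, AND mask (8/36) → |grid| = 48
step 2: project along y, AND mask (15/36) → |grid| = 23

voxel count = 23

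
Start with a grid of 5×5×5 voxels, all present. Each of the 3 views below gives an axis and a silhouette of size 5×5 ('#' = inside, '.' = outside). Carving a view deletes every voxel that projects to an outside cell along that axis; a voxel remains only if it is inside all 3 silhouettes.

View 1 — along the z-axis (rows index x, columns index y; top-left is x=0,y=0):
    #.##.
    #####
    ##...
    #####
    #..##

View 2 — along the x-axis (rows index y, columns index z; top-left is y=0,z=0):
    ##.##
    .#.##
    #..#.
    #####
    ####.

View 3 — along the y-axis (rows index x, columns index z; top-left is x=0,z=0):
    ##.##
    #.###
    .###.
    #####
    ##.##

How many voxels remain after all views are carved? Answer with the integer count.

start: 5×5×5 = 125 voxels
V1 z: intersect with XY mask (18 set) -- 90 left
V2 x: intersect with YZ mask (18 set) -- 67 left
V3 y: intersect with XZ mask (20 set) -- 57 left

|visual hull| = 57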